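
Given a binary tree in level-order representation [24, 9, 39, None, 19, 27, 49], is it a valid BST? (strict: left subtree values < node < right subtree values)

Level-order array: [24, 9, 39, None, 19, 27, 49]
Validate using subtree bounds (lo, hi): at each node, require lo < value < hi,
then recurse left with hi=value and right with lo=value.
Preorder trace (stopping at first violation):
  at node 24 with bounds (-inf, +inf): OK
  at node 9 with bounds (-inf, 24): OK
  at node 19 with bounds (9, 24): OK
  at node 39 with bounds (24, +inf): OK
  at node 27 with bounds (24, 39): OK
  at node 49 with bounds (39, +inf): OK
No violation found at any node.
Result: Valid BST


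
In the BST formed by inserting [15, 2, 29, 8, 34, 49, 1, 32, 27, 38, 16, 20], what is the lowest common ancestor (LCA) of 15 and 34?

Tree insertion order: [15, 2, 29, 8, 34, 49, 1, 32, 27, 38, 16, 20]
Tree (level-order array): [15, 2, 29, 1, 8, 27, 34, None, None, None, None, 16, None, 32, 49, None, 20, None, None, 38]
In a BST, the LCA of p=15, q=34 is the first node v on the
root-to-leaf path with p <= v <= q (go left if both < v, right if both > v).
Walk from root:
  at 15: 15 <= 15 <= 34, this is the LCA
LCA = 15


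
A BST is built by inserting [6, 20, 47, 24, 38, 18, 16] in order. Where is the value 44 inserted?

Starting tree (level order): [6, None, 20, 18, 47, 16, None, 24, None, None, None, None, 38]
Insertion path: 6 -> 20 -> 47 -> 24 -> 38
Result: insert 44 as right child of 38
Final tree (level order): [6, None, 20, 18, 47, 16, None, 24, None, None, None, None, 38, None, 44]


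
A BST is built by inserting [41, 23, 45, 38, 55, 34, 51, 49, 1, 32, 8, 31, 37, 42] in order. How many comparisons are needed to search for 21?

Search path for 21: 41 -> 23 -> 1 -> 8
Found: False
Comparisons: 4


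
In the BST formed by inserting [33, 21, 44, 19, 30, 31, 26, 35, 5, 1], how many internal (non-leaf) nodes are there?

Tree built from: [33, 21, 44, 19, 30, 31, 26, 35, 5, 1]
Tree (level-order array): [33, 21, 44, 19, 30, 35, None, 5, None, 26, 31, None, None, 1]
Rule: An internal node has at least one child.
Per-node child counts:
  node 33: 2 child(ren)
  node 21: 2 child(ren)
  node 19: 1 child(ren)
  node 5: 1 child(ren)
  node 1: 0 child(ren)
  node 30: 2 child(ren)
  node 26: 0 child(ren)
  node 31: 0 child(ren)
  node 44: 1 child(ren)
  node 35: 0 child(ren)
Matching nodes: [33, 21, 19, 5, 30, 44]
Count of internal (non-leaf) nodes: 6


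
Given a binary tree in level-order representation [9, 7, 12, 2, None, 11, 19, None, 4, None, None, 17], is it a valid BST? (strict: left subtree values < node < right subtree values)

Level-order array: [9, 7, 12, 2, None, 11, 19, None, 4, None, None, 17]
Validate using subtree bounds (lo, hi): at each node, require lo < value < hi,
then recurse left with hi=value and right with lo=value.
Preorder trace (stopping at first violation):
  at node 9 with bounds (-inf, +inf): OK
  at node 7 with bounds (-inf, 9): OK
  at node 2 with bounds (-inf, 7): OK
  at node 4 with bounds (2, 7): OK
  at node 12 with bounds (9, +inf): OK
  at node 11 with bounds (9, 12): OK
  at node 19 with bounds (12, +inf): OK
  at node 17 with bounds (12, 19): OK
No violation found at any node.
Result: Valid BST


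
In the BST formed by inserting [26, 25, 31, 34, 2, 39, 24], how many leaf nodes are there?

Tree built from: [26, 25, 31, 34, 2, 39, 24]
Tree (level-order array): [26, 25, 31, 2, None, None, 34, None, 24, None, 39]
Rule: A leaf has 0 children.
Per-node child counts:
  node 26: 2 child(ren)
  node 25: 1 child(ren)
  node 2: 1 child(ren)
  node 24: 0 child(ren)
  node 31: 1 child(ren)
  node 34: 1 child(ren)
  node 39: 0 child(ren)
Matching nodes: [24, 39]
Count of leaf nodes: 2


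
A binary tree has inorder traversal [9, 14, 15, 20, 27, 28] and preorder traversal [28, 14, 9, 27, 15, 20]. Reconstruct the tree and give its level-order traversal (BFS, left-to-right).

Inorder:  [9, 14, 15, 20, 27, 28]
Preorder: [28, 14, 9, 27, 15, 20]
Algorithm: preorder visits root first, so consume preorder in order;
for each root, split the current inorder slice at that value into
left-subtree inorder and right-subtree inorder, then recurse.
Recursive splits:
  root=28; inorder splits into left=[9, 14, 15, 20, 27], right=[]
  root=14; inorder splits into left=[9], right=[15, 20, 27]
  root=9; inorder splits into left=[], right=[]
  root=27; inorder splits into left=[15, 20], right=[]
  root=15; inorder splits into left=[], right=[20]
  root=20; inorder splits into left=[], right=[]
Reconstructed level-order: [28, 14, 9, 27, 15, 20]


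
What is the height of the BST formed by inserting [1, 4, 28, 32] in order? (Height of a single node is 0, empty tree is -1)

Insertion order: [1, 4, 28, 32]
Tree (level-order array): [1, None, 4, None, 28, None, 32]
Compute height bottom-up (empty subtree = -1):
  height(32) = 1 + max(-1, -1) = 0
  height(28) = 1 + max(-1, 0) = 1
  height(4) = 1 + max(-1, 1) = 2
  height(1) = 1 + max(-1, 2) = 3
Height = 3


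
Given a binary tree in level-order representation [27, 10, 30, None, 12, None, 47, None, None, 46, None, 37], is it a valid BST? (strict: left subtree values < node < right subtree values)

Level-order array: [27, 10, 30, None, 12, None, 47, None, None, 46, None, 37]
Validate using subtree bounds (lo, hi): at each node, require lo < value < hi,
then recurse left with hi=value and right with lo=value.
Preorder trace (stopping at first violation):
  at node 27 with bounds (-inf, +inf): OK
  at node 10 with bounds (-inf, 27): OK
  at node 12 with bounds (10, 27): OK
  at node 30 with bounds (27, +inf): OK
  at node 47 with bounds (30, +inf): OK
  at node 46 with bounds (30, 47): OK
  at node 37 with bounds (30, 46): OK
No violation found at any node.
Result: Valid BST


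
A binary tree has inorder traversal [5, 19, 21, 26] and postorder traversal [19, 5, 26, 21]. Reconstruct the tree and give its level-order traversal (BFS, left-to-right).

Inorder:   [5, 19, 21, 26]
Postorder: [19, 5, 26, 21]
Algorithm: postorder visits root last, so walk postorder right-to-left;
each value is the root of the current inorder slice — split it at that
value, recurse on the right subtree first, then the left.
Recursive splits:
  root=21; inorder splits into left=[5, 19], right=[26]
  root=26; inorder splits into left=[], right=[]
  root=5; inorder splits into left=[], right=[19]
  root=19; inorder splits into left=[], right=[]
Reconstructed level-order: [21, 5, 26, 19]


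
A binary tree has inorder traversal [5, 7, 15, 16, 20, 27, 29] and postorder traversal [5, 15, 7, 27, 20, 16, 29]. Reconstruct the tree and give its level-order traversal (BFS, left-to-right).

Inorder:   [5, 7, 15, 16, 20, 27, 29]
Postorder: [5, 15, 7, 27, 20, 16, 29]
Algorithm: postorder visits root last, so walk postorder right-to-left;
each value is the root of the current inorder slice — split it at that
value, recurse on the right subtree first, then the left.
Recursive splits:
  root=29; inorder splits into left=[5, 7, 15, 16, 20, 27], right=[]
  root=16; inorder splits into left=[5, 7, 15], right=[20, 27]
  root=20; inorder splits into left=[], right=[27]
  root=27; inorder splits into left=[], right=[]
  root=7; inorder splits into left=[5], right=[15]
  root=15; inorder splits into left=[], right=[]
  root=5; inorder splits into left=[], right=[]
Reconstructed level-order: [29, 16, 7, 20, 5, 15, 27]


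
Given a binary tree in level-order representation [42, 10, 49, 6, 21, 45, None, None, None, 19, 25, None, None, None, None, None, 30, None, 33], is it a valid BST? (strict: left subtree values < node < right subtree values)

Level-order array: [42, 10, 49, 6, 21, 45, None, None, None, 19, 25, None, None, None, None, None, 30, None, 33]
Validate using subtree bounds (lo, hi): at each node, require lo < value < hi,
then recurse left with hi=value and right with lo=value.
Preorder trace (stopping at first violation):
  at node 42 with bounds (-inf, +inf): OK
  at node 10 with bounds (-inf, 42): OK
  at node 6 with bounds (-inf, 10): OK
  at node 21 with bounds (10, 42): OK
  at node 19 with bounds (10, 21): OK
  at node 25 with bounds (21, 42): OK
  at node 30 with bounds (25, 42): OK
  at node 33 with bounds (30, 42): OK
  at node 49 with bounds (42, +inf): OK
  at node 45 with bounds (42, 49): OK
No violation found at any node.
Result: Valid BST


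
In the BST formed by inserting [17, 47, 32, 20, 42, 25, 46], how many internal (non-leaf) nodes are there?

Tree built from: [17, 47, 32, 20, 42, 25, 46]
Tree (level-order array): [17, None, 47, 32, None, 20, 42, None, 25, None, 46]
Rule: An internal node has at least one child.
Per-node child counts:
  node 17: 1 child(ren)
  node 47: 1 child(ren)
  node 32: 2 child(ren)
  node 20: 1 child(ren)
  node 25: 0 child(ren)
  node 42: 1 child(ren)
  node 46: 0 child(ren)
Matching nodes: [17, 47, 32, 20, 42]
Count of internal (non-leaf) nodes: 5


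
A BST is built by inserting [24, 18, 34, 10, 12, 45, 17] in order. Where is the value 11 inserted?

Starting tree (level order): [24, 18, 34, 10, None, None, 45, None, 12, None, None, None, 17]
Insertion path: 24 -> 18 -> 10 -> 12
Result: insert 11 as left child of 12
Final tree (level order): [24, 18, 34, 10, None, None, 45, None, 12, None, None, 11, 17]


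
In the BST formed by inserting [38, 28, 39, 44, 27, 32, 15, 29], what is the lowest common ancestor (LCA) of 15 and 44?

Tree insertion order: [38, 28, 39, 44, 27, 32, 15, 29]
Tree (level-order array): [38, 28, 39, 27, 32, None, 44, 15, None, 29]
In a BST, the LCA of p=15, q=44 is the first node v on the
root-to-leaf path with p <= v <= q (go left if both < v, right if both > v).
Walk from root:
  at 38: 15 <= 38 <= 44, this is the LCA
LCA = 38


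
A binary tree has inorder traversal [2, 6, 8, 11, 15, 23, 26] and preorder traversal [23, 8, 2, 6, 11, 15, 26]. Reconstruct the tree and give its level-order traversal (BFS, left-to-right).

Inorder:  [2, 6, 8, 11, 15, 23, 26]
Preorder: [23, 8, 2, 6, 11, 15, 26]
Algorithm: preorder visits root first, so consume preorder in order;
for each root, split the current inorder slice at that value into
left-subtree inorder and right-subtree inorder, then recurse.
Recursive splits:
  root=23; inorder splits into left=[2, 6, 8, 11, 15], right=[26]
  root=8; inorder splits into left=[2, 6], right=[11, 15]
  root=2; inorder splits into left=[], right=[6]
  root=6; inorder splits into left=[], right=[]
  root=11; inorder splits into left=[], right=[15]
  root=15; inorder splits into left=[], right=[]
  root=26; inorder splits into left=[], right=[]
Reconstructed level-order: [23, 8, 26, 2, 11, 6, 15]


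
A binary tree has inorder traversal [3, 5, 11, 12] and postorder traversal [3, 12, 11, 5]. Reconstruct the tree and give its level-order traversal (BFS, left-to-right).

Inorder:   [3, 5, 11, 12]
Postorder: [3, 12, 11, 5]
Algorithm: postorder visits root last, so walk postorder right-to-left;
each value is the root of the current inorder slice — split it at that
value, recurse on the right subtree first, then the left.
Recursive splits:
  root=5; inorder splits into left=[3], right=[11, 12]
  root=11; inorder splits into left=[], right=[12]
  root=12; inorder splits into left=[], right=[]
  root=3; inorder splits into left=[], right=[]
Reconstructed level-order: [5, 3, 11, 12]


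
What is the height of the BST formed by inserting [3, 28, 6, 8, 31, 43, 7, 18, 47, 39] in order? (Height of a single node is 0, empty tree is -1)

Insertion order: [3, 28, 6, 8, 31, 43, 7, 18, 47, 39]
Tree (level-order array): [3, None, 28, 6, 31, None, 8, None, 43, 7, 18, 39, 47]
Compute height bottom-up (empty subtree = -1):
  height(7) = 1 + max(-1, -1) = 0
  height(18) = 1 + max(-1, -1) = 0
  height(8) = 1 + max(0, 0) = 1
  height(6) = 1 + max(-1, 1) = 2
  height(39) = 1 + max(-1, -1) = 0
  height(47) = 1 + max(-1, -1) = 0
  height(43) = 1 + max(0, 0) = 1
  height(31) = 1 + max(-1, 1) = 2
  height(28) = 1 + max(2, 2) = 3
  height(3) = 1 + max(-1, 3) = 4
Height = 4


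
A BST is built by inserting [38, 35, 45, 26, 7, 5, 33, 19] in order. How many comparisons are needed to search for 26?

Search path for 26: 38 -> 35 -> 26
Found: True
Comparisons: 3


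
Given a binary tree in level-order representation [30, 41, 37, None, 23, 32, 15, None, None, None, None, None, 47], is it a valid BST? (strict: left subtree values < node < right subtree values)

Level-order array: [30, 41, 37, None, 23, 32, 15, None, None, None, None, None, 47]
Validate using subtree bounds (lo, hi): at each node, require lo < value < hi,
then recurse left with hi=value and right with lo=value.
Preorder trace (stopping at first violation):
  at node 30 with bounds (-inf, +inf): OK
  at node 41 with bounds (-inf, 30): VIOLATION
Node 41 violates its bound: not (-inf < 41 < 30).
Result: Not a valid BST


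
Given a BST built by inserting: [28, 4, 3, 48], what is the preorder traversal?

Tree insertion order: [28, 4, 3, 48]
Tree (level-order array): [28, 4, 48, 3]
Preorder traversal: [28, 4, 3, 48]


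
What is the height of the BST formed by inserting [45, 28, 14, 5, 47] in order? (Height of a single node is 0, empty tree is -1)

Insertion order: [45, 28, 14, 5, 47]
Tree (level-order array): [45, 28, 47, 14, None, None, None, 5]
Compute height bottom-up (empty subtree = -1):
  height(5) = 1 + max(-1, -1) = 0
  height(14) = 1 + max(0, -1) = 1
  height(28) = 1 + max(1, -1) = 2
  height(47) = 1 + max(-1, -1) = 0
  height(45) = 1 + max(2, 0) = 3
Height = 3


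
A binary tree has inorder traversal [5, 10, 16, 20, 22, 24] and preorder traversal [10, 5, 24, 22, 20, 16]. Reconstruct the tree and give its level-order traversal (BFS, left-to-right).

Inorder:  [5, 10, 16, 20, 22, 24]
Preorder: [10, 5, 24, 22, 20, 16]
Algorithm: preorder visits root first, so consume preorder in order;
for each root, split the current inorder slice at that value into
left-subtree inorder and right-subtree inorder, then recurse.
Recursive splits:
  root=10; inorder splits into left=[5], right=[16, 20, 22, 24]
  root=5; inorder splits into left=[], right=[]
  root=24; inorder splits into left=[16, 20, 22], right=[]
  root=22; inorder splits into left=[16, 20], right=[]
  root=20; inorder splits into left=[16], right=[]
  root=16; inorder splits into left=[], right=[]
Reconstructed level-order: [10, 5, 24, 22, 20, 16]


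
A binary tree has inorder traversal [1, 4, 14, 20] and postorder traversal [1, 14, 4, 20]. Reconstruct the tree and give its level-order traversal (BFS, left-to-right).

Inorder:   [1, 4, 14, 20]
Postorder: [1, 14, 4, 20]
Algorithm: postorder visits root last, so walk postorder right-to-left;
each value is the root of the current inorder slice — split it at that
value, recurse on the right subtree first, then the left.
Recursive splits:
  root=20; inorder splits into left=[1, 4, 14], right=[]
  root=4; inorder splits into left=[1], right=[14]
  root=14; inorder splits into left=[], right=[]
  root=1; inorder splits into left=[], right=[]
Reconstructed level-order: [20, 4, 1, 14]


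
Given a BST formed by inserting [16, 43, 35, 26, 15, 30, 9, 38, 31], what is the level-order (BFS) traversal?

Tree insertion order: [16, 43, 35, 26, 15, 30, 9, 38, 31]
Tree (level-order array): [16, 15, 43, 9, None, 35, None, None, None, 26, 38, None, 30, None, None, None, 31]
BFS from the root, enqueuing left then right child of each popped node:
  queue [16] -> pop 16, enqueue [15, 43], visited so far: [16]
  queue [15, 43] -> pop 15, enqueue [9], visited so far: [16, 15]
  queue [43, 9] -> pop 43, enqueue [35], visited so far: [16, 15, 43]
  queue [9, 35] -> pop 9, enqueue [none], visited so far: [16, 15, 43, 9]
  queue [35] -> pop 35, enqueue [26, 38], visited so far: [16, 15, 43, 9, 35]
  queue [26, 38] -> pop 26, enqueue [30], visited so far: [16, 15, 43, 9, 35, 26]
  queue [38, 30] -> pop 38, enqueue [none], visited so far: [16, 15, 43, 9, 35, 26, 38]
  queue [30] -> pop 30, enqueue [31], visited so far: [16, 15, 43, 9, 35, 26, 38, 30]
  queue [31] -> pop 31, enqueue [none], visited so far: [16, 15, 43, 9, 35, 26, 38, 30, 31]
Result: [16, 15, 43, 9, 35, 26, 38, 30, 31]


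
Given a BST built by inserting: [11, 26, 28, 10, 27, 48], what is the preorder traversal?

Tree insertion order: [11, 26, 28, 10, 27, 48]
Tree (level-order array): [11, 10, 26, None, None, None, 28, 27, 48]
Preorder traversal: [11, 10, 26, 28, 27, 48]


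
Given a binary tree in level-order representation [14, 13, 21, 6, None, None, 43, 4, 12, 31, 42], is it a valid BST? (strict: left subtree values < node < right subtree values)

Level-order array: [14, 13, 21, 6, None, None, 43, 4, 12, 31, 42]
Validate using subtree bounds (lo, hi): at each node, require lo < value < hi,
then recurse left with hi=value and right with lo=value.
Preorder trace (stopping at first violation):
  at node 14 with bounds (-inf, +inf): OK
  at node 13 with bounds (-inf, 14): OK
  at node 6 with bounds (-inf, 13): OK
  at node 4 with bounds (-inf, 6): OK
  at node 12 with bounds (6, 13): OK
  at node 21 with bounds (14, +inf): OK
  at node 43 with bounds (21, +inf): OK
  at node 31 with bounds (21, 43): OK
  at node 42 with bounds (43, +inf): VIOLATION
Node 42 violates its bound: not (43 < 42 < +inf).
Result: Not a valid BST


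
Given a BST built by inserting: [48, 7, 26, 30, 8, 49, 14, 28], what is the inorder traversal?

Tree insertion order: [48, 7, 26, 30, 8, 49, 14, 28]
Tree (level-order array): [48, 7, 49, None, 26, None, None, 8, 30, None, 14, 28]
Inorder traversal: [7, 8, 14, 26, 28, 30, 48, 49]


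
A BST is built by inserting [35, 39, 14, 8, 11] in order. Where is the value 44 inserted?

Starting tree (level order): [35, 14, 39, 8, None, None, None, None, 11]
Insertion path: 35 -> 39
Result: insert 44 as right child of 39
Final tree (level order): [35, 14, 39, 8, None, None, 44, None, 11]


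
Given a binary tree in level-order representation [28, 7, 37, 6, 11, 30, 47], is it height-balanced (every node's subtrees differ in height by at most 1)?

Tree (level-order array): [28, 7, 37, 6, 11, 30, 47]
Definition: a tree is height-balanced if, at every node, |h(left) - h(right)| <= 1 (empty subtree has height -1).
Bottom-up per-node check:
  node 6: h_left=-1, h_right=-1, diff=0 [OK], height=0
  node 11: h_left=-1, h_right=-1, diff=0 [OK], height=0
  node 7: h_left=0, h_right=0, diff=0 [OK], height=1
  node 30: h_left=-1, h_right=-1, diff=0 [OK], height=0
  node 47: h_left=-1, h_right=-1, diff=0 [OK], height=0
  node 37: h_left=0, h_right=0, diff=0 [OK], height=1
  node 28: h_left=1, h_right=1, diff=0 [OK], height=2
All nodes satisfy the balance condition.
Result: Balanced


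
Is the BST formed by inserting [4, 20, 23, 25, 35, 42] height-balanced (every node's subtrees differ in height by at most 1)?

Tree (level-order array): [4, None, 20, None, 23, None, 25, None, 35, None, 42]
Definition: a tree is height-balanced if, at every node, |h(left) - h(right)| <= 1 (empty subtree has height -1).
Bottom-up per-node check:
  node 42: h_left=-1, h_right=-1, diff=0 [OK], height=0
  node 35: h_left=-1, h_right=0, diff=1 [OK], height=1
  node 25: h_left=-1, h_right=1, diff=2 [FAIL (|-1-1|=2 > 1)], height=2
  node 23: h_left=-1, h_right=2, diff=3 [FAIL (|-1-2|=3 > 1)], height=3
  node 20: h_left=-1, h_right=3, diff=4 [FAIL (|-1-3|=4 > 1)], height=4
  node 4: h_left=-1, h_right=4, diff=5 [FAIL (|-1-4|=5 > 1)], height=5
Node 25 violates the condition: |-1 - 1| = 2 > 1.
Result: Not balanced


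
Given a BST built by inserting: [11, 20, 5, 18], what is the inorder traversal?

Tree insertion order: [11, 20, 5, 18]
Tree (level-order array): [11, 5, 20, None, None, 18]
Inorder traversal: [5, 11, 18, 20]


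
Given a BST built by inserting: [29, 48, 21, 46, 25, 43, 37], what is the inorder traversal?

Tree insertion order: [29, 48, 21, 46, 25, 43, 37]
Tree (level-order array): [29, 21, 48, None, 25, 46, None, None, None, 43, None, 37]
Inorder traversal: [21, 25, 29, 37, 43, 46, 48]


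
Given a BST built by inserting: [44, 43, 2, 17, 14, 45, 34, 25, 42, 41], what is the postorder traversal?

Tree insertion order: [44, 43, 2, 17, 14, 45, 34, 25, 42, 41]
Tree (level-order array): [44, 43, 45, 2, None, None, None, None, 17, 14, 34, None, None, 25, 42, None, None, 41]
Postorder traversal: [14, 25, 41, 42, 34, 17, 2, 43, 45, 44]


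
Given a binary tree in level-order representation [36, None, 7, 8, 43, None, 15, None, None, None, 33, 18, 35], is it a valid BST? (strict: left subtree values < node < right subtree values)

Level-order array: [36, None, 7, 8, 43, None, 15, None, None, None, 33, 18, 35]
Validate using subtree bounds (lo, hi): at each node, require lo < value < hi,
then recurse left with hi=value and right with lo=value.
Preorder trace (stopping at first violation):
  at node 36 with bounds (-inf, +inf): OK
  at node 7 with bounds (36, +inf): VIOLATION
Node 7 violates its bound: not (36 < 7 < +inf).
Result: Not a valid BST


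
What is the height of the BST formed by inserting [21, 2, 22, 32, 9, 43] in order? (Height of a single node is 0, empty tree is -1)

Insertion order: [21, 2, 22, 32, 9, 43]
Tree (level-order array): [21, 2, 22, None, 9, None, 32, None, None, None, 43]
Compute height bottom-up (empty subtree = -1):
  height(9) = 1 + max(-1, -1) = 0
  height(2) = 1 + max(-1, 0) = 1
  height(43) = 1 + max(-1, -1) = 0
  height(32) = 1 + max(-1, 0) = 1
  height(22) = 1 + max(-1, 1) = 2
  height(21) = 1 + max(1, 2) = 3
Height = 3


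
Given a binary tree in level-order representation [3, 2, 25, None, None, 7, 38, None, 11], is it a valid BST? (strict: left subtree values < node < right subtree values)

Level-order array: [3, 2, 25, None, None, 7, 38, None, 11]
Validate using subtree bounds (lo, hi): at each node, require lo < value < hi,
then recurse left with hi=value and right with lo=value.
Preorder trace (stopping at first violation):
  at node 3 with bounds (-inf, +inf): OK
  at node 2 with bounds (-inf, 3): OK
  at node 25 with bounds (3, +inf): OK
  at node 7 with bounds (3, 25): OK
  at node 11 with bounds (7, 25): OK
  at node 38 with bounds (25, +inf): OK
No violation found at any node.
Result: Valid BST


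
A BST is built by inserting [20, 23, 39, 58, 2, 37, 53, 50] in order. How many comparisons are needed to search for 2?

Search path for 2: 20 -> 2
Found: True
Comparisons: 2


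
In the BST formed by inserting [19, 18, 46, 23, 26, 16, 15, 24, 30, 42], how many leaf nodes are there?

Tree built from: [19, 18, 46, 23, 26, 16, 15, 24, 30, 42]
Tree (level-order array): [19, 18, 46, 16, None, 23, None, 15, None, None, 26, None, None, 24, 30, None, None, None, 42]
Rule: A leaf has 0 children.
Per-node child counts:
  node 19: 2 child(ren)
  node 18: 1 child(ren)
  node 16: 1 child(ren)
  node 15: 0 child(ren)
  node 46: 1 child(ren)
  node 23: 1 child(ren)
  node 26: 2 child(ren)
  node 24: 0 child(ren)
  node 30: 1 child(ren)
  node 42: 0 child(ren)
Matching nodes: [15, 24, 42]
Count of leaf nodes: 3


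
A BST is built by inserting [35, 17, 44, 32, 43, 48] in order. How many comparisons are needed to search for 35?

Search path for 35: 35
Found: True
Comparisons: 1


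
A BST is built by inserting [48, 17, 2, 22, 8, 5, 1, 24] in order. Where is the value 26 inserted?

Starting tree (level order): [48, 17, None, 2, 22, 1, 8, None, 24, None, None, 5]
Insertion path: 48 -> 17 -> 22 -> 24
Result: insert 26 as right child of 24
Final tree (level order): [48, 17, None, 2, 22, 1, 8, None, 24, None, None, 5, None, None, 26]


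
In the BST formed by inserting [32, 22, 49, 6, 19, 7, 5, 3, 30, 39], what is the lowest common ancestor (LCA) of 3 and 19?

Tree insertion order: [32, 22, 49, 6, 19, 7, 5, 3, 30, 39]
Tree (level-order array): [32, 22, 49, 6, 30, 39, None, 5, 19, None, None, None, None, 3, None, 7]
In a BST, the LCA of p=3, q=19 is the first node v on the
root-to-leaf path with p <= v <= q (go left if both < v, right if both > v).
Walk from root:
  at 32: both 3 and 19 < 32, go left
  at 22: both 3 and 19 < 22, go left
  at 6: 3 <= 6 <= 19, this is the LCA
LCA = 6


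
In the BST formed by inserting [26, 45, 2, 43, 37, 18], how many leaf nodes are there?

Tree built from: [26, 45, 2, 43, 37, 18]
Tree (level-order array): [26, 2, 45, None, 18, 43, None, None, None, 37]
Rule: A leaf has 0 children.
Per-node child counts:
  node 26: 2 child(ren)
  node 2: 1 child(ren)
  node 18: 0 child(ren)
  node 45: 1 child(ren)
  node 43: 1 child(ren)
  node 37: 0 child(ren)
Matching nodes: [18, 37]
Count of leaf nodes: 2


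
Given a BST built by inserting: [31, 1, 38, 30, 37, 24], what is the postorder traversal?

Tree insertion order: [31, 1, 38, 30, 37, 24]
Tree (level-order array): [31, 1, 38, None, 30, 37, None, 24]
Postorder traversal: [24, 30, 1, 37, 38, 31]


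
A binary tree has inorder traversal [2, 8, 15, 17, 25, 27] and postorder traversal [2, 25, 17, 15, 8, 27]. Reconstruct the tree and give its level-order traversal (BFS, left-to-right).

Inorder:   [2, 8, 15, 17, 25, 27]
Postorder: [2, 25, 17, 15, 8, 27]
Algorithm: postorder visits root last, so walk postorder right-to-left;
each value is the root of the current inorder slice — split it at that
value, recurse on the right subtree first, then the left.
Recursive splits:
  root=27; inorder splits into left=[2, 8, 15, 17, 25], right=[]
  root=8; inorder splits into left=[2], right=[15, 17, 25]
  root=15; inorder splits into left=[], right=[17, 25]
  root=17; inorder splits into left=[], right=[25]
  root=25; inorder splits into left=[], right=[]
  root=2; inorder splits into left=[], right=[]
Reconstructed level-order: [27, 8, 2, 15, 17, 25]


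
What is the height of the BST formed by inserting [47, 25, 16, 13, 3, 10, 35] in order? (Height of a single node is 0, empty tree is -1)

Insertion order: [47, 25, 16, 13, 3, 10, 35]
Tree (level-order array): [47, 25, None, 16, 35, 13, None, None, None, 3, None, None, 10]
Compute height bottom-up (empty subtree = -1):
  height(10) = 1 + max(-1, -1) = 0
  height(3) = 1 + max(-1, 0) = 1
  height(13) = 1 + max(1, -1) = 2
  height(16) = 1 + max(2, -1) = 3
  height(35) = 1 + max(-1, -1) = 0
  height(25) = 1 + max(3, 0) = 4
  height(47) = 1 + max(4, -1) = 5
Height = 5


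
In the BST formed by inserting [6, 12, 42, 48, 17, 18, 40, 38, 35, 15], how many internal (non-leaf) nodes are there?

Tree built from: [6, 12, 42, 48, 17, 18, 40, 38, 35, 15]
Tree (level-order array): [6, None, 12, None, 42, 17, 48, 15, 18, None, None, None, None, None, 40, 38, None, 35]
Rule: An internal node has at least one child.
Per-node child counts:
  node 6: 1 child(ren)
  node 12: 1 child(ren)
  node 42: 2 child(ren)
  node 17: 2 child(ren)
  node 15: 0 child(ren)
  node 18: 1 child(ren)
  node 40: 1 child(ren)
  node 38: 1 child(ren)
  node 35: 0 child(ren)
  node 48: 0 child(ren)
Matching nodes: [6, 12, 42, 17, 18, 40, 38]
Count of internal (non-leaf) nodes: 7


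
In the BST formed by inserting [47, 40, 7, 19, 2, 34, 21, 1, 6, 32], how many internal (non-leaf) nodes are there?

Tree built from: [47, 40, 7, 19, 2, 34, 21, 1, 6, 32]
Tree (level-order array): [47, 40, None, 7, None, 2, 19, 1, 6, None, 34, None, None, None, None, 21, None, None, 32]
Rule: An internal node has at least one child.
Per-node child counts:
  node 47: 1 child(ren)
  node 40: 1 child(ren)
  node 7: 2 child(ren)
  node 2: 2 child(ren)
  node 1: 0 child(ren)
  node 6: 0 child(ren)
  node 19: 1 child(ren)
  node 34: 1 child(ren)
  node 21: 1 child(ren)
  node 32: 0 child(ren)
Matching nodes: [47, 40, 7, 2, 19, 34, 21]
Count of internal (non-leaf) nodes: 7


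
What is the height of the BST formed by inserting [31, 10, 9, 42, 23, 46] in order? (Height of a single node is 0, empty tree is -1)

Insertion order: [31, 10, 9, 42, 23, 46]
Tree (level-order array): [31, 10, 42, 9, 23, None, 46]
Compute height bottom-up (empty subtree = -1):
  height(9) = 1 + max(-1, -1) = 0
  height(23) = 1 + max(-1, -1) = 0
  height(10) = 1 + max(0, 0) = 1
  height(46) = 1 + max(-1, -1) = 0
  height(42) = 1 + max(-1, 0) = 1
  height(31) = 1 + max(1, 1) = 2
Height = 2


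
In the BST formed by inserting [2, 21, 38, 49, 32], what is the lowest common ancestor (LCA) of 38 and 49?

Tree insertion order: [2, 21, 38, 49, 32]
Tree (level-order array): [2, None, 21, None, 38, 32, 49]
In a BST, the LCA of p=38, q=49 is the first node v on the
root-to-leaf path with p <= v <= q (go left if both < v, right if both > v).
Walk from root:
  at 2: both 38 and 49 > 2, go right
  at 21: both 38 and 49 > 21, go right
  at 38: 38 <= 38 <= 49, this is the LCA
LCA = 38


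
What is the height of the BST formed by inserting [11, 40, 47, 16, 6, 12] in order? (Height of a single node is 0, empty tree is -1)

Insertion order: [11, 40, 47, 16, 6, 12]
Tree (level-order array): [11, 6, 40, None, None, 16, 47, 12]
Compute height bottom-up (empty subtree = -1):
  height(6) = 1 + max(-1, -1) = 0
  height(12) = 1 + max(-1, -1) = 0
  height(16) = 1 + max(0, -1) = 1
  height(47) = 1 + max(-1, -1) = 0
  height(40) = 1 + max(1, 0) = 2
  height(11) = 1 + max(0, 2) = 3
Height = 3


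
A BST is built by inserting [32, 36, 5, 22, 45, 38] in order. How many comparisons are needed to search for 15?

Search path for 15: 32 -> 5 -> 22
Found: False
Comparisons: 3


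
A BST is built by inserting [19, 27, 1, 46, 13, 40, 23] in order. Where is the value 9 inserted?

Starting tree (level order): [19, 1, 27, None, 13, 23, 46, None, None, None, None, 40]
Insertion path: 19 -> 1 -> 13
Result: insert 9 as left child of 13
Final tree (level order): [19, 1, 27, None, 13, 23, 46, 9, None, None, None, 40]


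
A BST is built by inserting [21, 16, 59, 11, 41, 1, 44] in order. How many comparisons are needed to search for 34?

Search path for 34: 21 -> 59 -> 41
Found: False
Comparisons: 3


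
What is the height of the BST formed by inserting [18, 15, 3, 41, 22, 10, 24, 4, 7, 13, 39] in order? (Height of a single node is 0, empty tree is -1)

Insertion order: [18, 15, 3, 41, 22, 10, 24, 4, 7, 13, 39]
Tree (level-order array): [18, 15, 41, 3, None, 22, None, None, 10, None, 24, 4, 13, None, 39, None, 7]
Compute height bottom-up (empty subtree = -1):
  height(7) = 1 + max(-1, -1) = 0
  height(4) = 1 + max(-1, 0) = 1
  height(13) = 1 + max(-1, -1) = 0
  height(10) = 1 + max(1, 0) = 2
  height(3) = 1 + max(-1, 2) = 3
  height(15) = 1 + max(3, -1) = 4
  height(39) = 1 + max(-1, -1) = 0
  height(24) = 1 + max(-1, 0) = 1
  height(22) = 1 + max(-1, 1) = 2
  height(41) = 1 + max(2, -1) = 3
  height(18) = 1 + max(4, 3) = 5
Height = 5


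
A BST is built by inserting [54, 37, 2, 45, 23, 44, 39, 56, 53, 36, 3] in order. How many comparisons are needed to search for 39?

Search path for 39: 54 -> 37 -> 45 -> 44 -> 39
Found: True
Comparisons: 5


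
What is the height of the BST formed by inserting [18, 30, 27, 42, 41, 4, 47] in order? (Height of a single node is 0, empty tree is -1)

Insertion order: [18, 30, 27, 42, 41, 4, 47]
Tree (level-order array): [18, 4, 30, None, None, 27, 42, None, None, 41, 47]
Compute height bottom-up (empty subtree = -1):
  height(4) = 1 + max(-1, -1) = 0
  height(27) = 1 + max(-1, -1) = 0
  height(41) = 1 + max(-1, -1) = 0
  height(47) = 1 + max(-1, -1) = 0
  height(42) = 1 + max(0, 0) = 1
  height(30) = 1 + max(0, 1) = 2
  height(18) = 1 + max(0, 2) = 3
Height = 3


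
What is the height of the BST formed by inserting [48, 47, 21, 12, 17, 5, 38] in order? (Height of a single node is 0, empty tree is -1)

Insertion order: [48, 47, 21, 12, 17, 5, 38]
Tree (level-order array): [48, 47, None, 21, None, 12, 38, 5, 17]
Compute height bottom-up (empty subtree = -1):
  height(5) = 1 + max(-1, -1) = 0
  height(17) = 1 + max(-1, -1) = 0
  height(12) = 1 + max(0, 0) = 1
  height(38) = 1 + max(-1, -1) = 0
  height(21) = 1 + max(1, 0) = 2
  height(47) = 1 + max(2, -1) = 3
  height(48) = 1 + max(3, -1) = 4
Height = 4


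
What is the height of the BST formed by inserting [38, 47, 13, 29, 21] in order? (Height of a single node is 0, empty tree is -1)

Insertion order: [38, 47, 13, 29, 21]
Tree (level-order array): [38, 13, 47, None, 29, None, None, 21]
Compute height bottom-up (empty subtree = -1):
  height(21) = 1 + max(-1, -1) = 0
  height(29) = 1 + max(0, -1) = 1
  height(13) = 1 + max(-1, 1) = 2
  height(47) = 1 + max(-1, -1) = 0
  height(38) = 1 + max(2, 0) = 3
Height = 3


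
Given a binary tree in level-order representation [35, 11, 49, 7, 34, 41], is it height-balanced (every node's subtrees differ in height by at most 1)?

Tree (level-order array): [35, 11, 49, 7, 34, 41]
Definition: a tree is height-balanced if, at every node, |h(left) - h(right)| <= 1 (empty subtree has height -1).
Bottom-up per-node check:
  node 7: h_left=-1, h_right=-1, diff=0 [OK], height=0
  node 34: h_left=-1, h_right=-1, diff=0 [OK], height=0
  node 11: h_left=0, h_right=0, diff=0 [OK], height=1
  node 41: h_left=-1, h_right=-1, diff=0 [OK], height=0
  node 49: h_left=0, h_right=-1, diff=1 [OK], height=1
  node 35: h_left=1, h_right=1, diff=0 [OK], height=2
All nodes satisfy the balance condition.
Result: Balanced


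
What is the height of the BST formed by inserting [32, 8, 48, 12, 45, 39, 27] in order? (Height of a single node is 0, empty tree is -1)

Insertion order: [32, 8, 48, 12, 45, 39, 27]
Tree (level-order array): [32, 8, 48, None, 12, 45, None, None, 27, 39]
Compute height bottom-up (empty subtree = -1):
  height(27) = 1 + max(-1, -1) = 0
  height(12) = 1 + max(-1, 0) = 1
  height(8) = 1 + max(-1, 1) = 2
  height(39) = 1 + max(-1, -1) = 0
  height(45) = 1 + max(0, -1) = 1
  height(48) = 1 + max(1, -1) = 2
  height(32) = 1 + max(2, 2) = 3
Height = 3


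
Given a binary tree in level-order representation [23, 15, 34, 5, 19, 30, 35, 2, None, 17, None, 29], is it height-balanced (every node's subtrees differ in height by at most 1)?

Tree (level-order array): [23, 15, 34, 5, 19, 30, 35, 2, None, 17, None, 29]
Definition: a tree is height-balanced if, at every node, |h(left) - h(right)| <= 1 (empty subtree has height -1).
Bottom-up per-node check:
  node 2: h_left=-1, h_right=-1, diff=0 [OK], height=0
  node 5: h_left=0, h_right=-1, diff=1 [OK], height=1
  node 17: h_left=-1, h_right=-1, diff=0 [OK], height=0
  node 19: h_left=0, h_right=-1, diff=1 [OK], height=1
  node 15: h_left=1, h_right=1, diff=0 [OK], height=2
  node 29: h_left=-1, h_right=-1, diff=0 [OK], height=0
  node 30: h_left=0, h_right=-1, diff=1 [OK], height=1
  node 35: h_left=-1, h_right=-1, diff=0 [OK], height=0
  node 34: h_left=1, h_right=0, diff=1 [OK], height=2
  node 23: h_left=2, h_right=2, diff=0 [OK], height=3
All nodes satisfy the balance condition.
Result: Balanced


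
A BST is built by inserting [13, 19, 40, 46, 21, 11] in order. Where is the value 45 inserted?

Starting tree (level order): [13, 11, 19, None, None, None, 40, 21, 46]
Insertion path: 13 -> 19 -> 40 -> 46
Result: insert 45 as left child of 46
Final tree (level order): [13, 11, 19, None, None, None, 40, 21, 46, None, None, 45]


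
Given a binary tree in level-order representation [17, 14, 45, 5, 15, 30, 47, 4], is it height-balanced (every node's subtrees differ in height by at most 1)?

Tree (level-order array): [17, 14, 45, 5, 15, 30, 47, 4]
Definition: a tree is height-balanced if, at every node, |h(left) - h(right)| <= 1 (empty subtree has height -1).
Bottom-up per-node check:
  node 4: h_left=-1, h_right=-1, diff=0 [OK], height=0
  node 5: h_left=0, h_right=-1, diff=1 [OK], height=1
  node 15: h_left=-1, h_right=-1, diff=0 [OK], height=0
  node 14: h_left=1, h_right=0, diff=1 [OK], height=2
  node 30: h_left=-1, h_right=-1, diff=0 [OK], height=0
  node 47: h_left=-1, h_right=-1, diff=0 [OK], height=0
  node 45: h_left=0, h_right=0, diff=0 [OK], height=1
  node 17: h_left=2, h_right=1, diff=1 [OK], height=3
All nodes satisfy the balance condition.
Result: Balanced


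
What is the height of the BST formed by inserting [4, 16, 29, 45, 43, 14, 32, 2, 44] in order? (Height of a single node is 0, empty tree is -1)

Insertion order: [4, 16, 29, 45, 43, 14, 32, 2, 44]
Tree (level-order array): [4, 2, 16, None, None, 14, 29, None, None, None, 45, 43, None, 32, 44]
Compute height bottom-up (empty subtree = -1):
  height(2) = 1 + max(-1, -1) = 0
  height(14) = 1 + max(-1, -1) = 0
  height(32) = 1 + max(-1, -1) = 0
  height(44) = 1 + max(-1, -1) = 0
  height(43) = 1 + max(0, 0) = 1
  height(45) = 1 + max(1, -1) = 2
  height(29) = 1 + max(-1, 2) = 3
  height(16) = 1 + max(0, 3) = 4
  height(4) = 1 + max(0, 4) = 5
Height = 5


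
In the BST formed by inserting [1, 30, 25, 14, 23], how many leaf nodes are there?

Tree built from: [1, 30, 25, 14, 23]
Tree (level-order array): [1, None, 30, 25, None, 14, None, None, 23]
Rule: A leaf has 0 children.
Per-node child counts:
  node 1: 1 child(ren)
  node 30: 1 child(ren)
  node 25: 1 child(ren)
  node 14: 1 child(ren)
  node 23: 0 child(ren)
Matching nodes: [23]
Count of leaf nodes: 1


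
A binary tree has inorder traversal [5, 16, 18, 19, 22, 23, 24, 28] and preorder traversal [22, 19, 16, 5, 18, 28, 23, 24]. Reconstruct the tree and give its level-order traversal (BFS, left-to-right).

Inorder:  [5, 16, 18, 19, 22, 23, 24, 28]
Preorder: [22, 19, 16, 5, 18, 28, 23, 24]
Algorithm: preorder visits root first, so consume preorder in order;
for each root, split the current inorder slice at that value into
left-subtree inorder and right-subtree inorder, then recurse.
Recursive splits:
  root=22; inorder splits into left=[5, 16, 18, 19], right=[23, 24, 28]
  root=19; inorder splits into left=[5, 16, 18], right=[]
  root=16; inorder splits into left=[5], right=[18]
  root=5; inorder splits into left=[], right=[]
  root=18; inorder splits into left=[], right=[]
  root=28; inorder splits into left=[23, 24], right=[]
  root=23; inorder splits into left=[], right=[24]
  root=24; inorder splits into left=[], right=[]
Reconstructed level-order: [22, 19, 28, 16, 23, 5, 18, 24]


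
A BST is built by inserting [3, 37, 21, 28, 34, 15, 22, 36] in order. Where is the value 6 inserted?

Starting tree (level order): [3, None, 37, 21, None, 15, 28, None, None, 22, 34, None, None, None, 36]
Insertion path: 3 -> 37 -> 21 -> 15
Result: insert 6 as left child of 15
Final tree (level order): [3, None, 37, 21, None, 15, 28, 6, None, 22, 34, None, None, None, None, None, 36]


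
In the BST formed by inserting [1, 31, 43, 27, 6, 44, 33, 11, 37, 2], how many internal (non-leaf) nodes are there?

Tree built from: [1, 31, 43, 27, 6, 44, 33, 11, 37, 2]
Tree (level-order array): [1, None, 31, 27, 43, 6, None, 33, 44, 2, 11, None, 37]
Rule: An internal node has at least one child.
Per-node child counts:
  node 1: 1 child(ren)
  node 31: 2 child(ren)
  node 27: 1 child(ren)
  node 6: 2 child(ren)
  node 2: 0 child(ren)
  node 11: 0 child(ren)
  node 43: 2 child(ren)
  node 33: 1 child(ren)
  node 37: 0 child(ren)
  node 44: 0 child(ren)
Matching nodes: [1, 31, 27, 6, 43, 33]
Count of internal (non-leaf) nodes: 6


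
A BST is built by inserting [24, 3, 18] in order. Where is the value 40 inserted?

Starting tree (level order): [24, 3, None, None, 18]
Insertion path: 24
Result: insert 40 as right child of 24
Final tree (level order): [24, 3, 40, None, 18]


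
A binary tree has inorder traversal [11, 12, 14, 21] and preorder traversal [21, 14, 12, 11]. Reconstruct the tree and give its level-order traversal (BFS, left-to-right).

Inorder:  [11, 12, 14, 21]
Preorder: [21, 14, 12, 11]
Algorithm: preorder visits root first, so consume preorder in order;
for each root, split the current inorder slice at that value into
left-subtree inorder and right-subtree inorder, then recurse.
Recursive splits:
  root=21; inorder splits into left=[11, 12, 14], right=[]
  root=14; inorder splits into left=[11, 12], right=[]
  root=12; inorder splits into left=[11], right=[]
  root=11; inorder splits into left=[], right=[]
Reconstructed level-order: [21, 14, 12, 11]


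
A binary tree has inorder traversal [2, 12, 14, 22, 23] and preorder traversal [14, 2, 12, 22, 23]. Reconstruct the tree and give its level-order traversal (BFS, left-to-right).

Inorder:  [2, 12, 14, 22, 23]
Preorder: [14, 2, 12, 22, 23]
Algorithm: preorder visits root first, so consume preorder in order;
for each root, split the current inorder slice at that value into
left-subtree inorder and right-subtree inorder, then recurse.
Recursive splits:
  root=14; inorder splits into left=[2, 12], right=[22, 23]
  root=2; inorder splits into left=[], right=[12]
  root=12; inorder splits into left=[], right=[]
  root=22; inorder splits into left=[], right=[23]
  root=23; inorder splits into left=[], right=[]
Reconstructed level-order: [14, 2, 22, 12, 23]
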